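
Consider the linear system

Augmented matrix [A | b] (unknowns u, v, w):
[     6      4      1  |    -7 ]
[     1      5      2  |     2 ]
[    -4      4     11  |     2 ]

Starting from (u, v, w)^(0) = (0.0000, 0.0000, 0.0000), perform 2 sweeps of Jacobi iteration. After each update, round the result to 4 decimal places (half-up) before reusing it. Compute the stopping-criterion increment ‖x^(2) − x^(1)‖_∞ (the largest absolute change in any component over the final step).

0.5697

Iteration 1:
  u = (-7 - (4)·0.0000 - (1)·0.0000) / (6) = -1.1667
  v = (2 - (1)·0.0000 - (2)·0.0000) / (5) = 0.4000
  w = (2 - (-4)·0.0000 - (4)·0.0000) / (11) = 0.1818
Iteration 2:
  u = (-7 - (4)·0.4000 - (1)·0.1818) / (6) = -1.4636
  v = (2 - (1)·-1.1667 - (2)·0.1818) / (5) = 0.5606
  w = (2 - (-4)·-1.1667 - (4)·0.4000) / (11) = -0.3879
Change: (-0.2969, 0.1606, -0.5697) → max |·| = 0.5697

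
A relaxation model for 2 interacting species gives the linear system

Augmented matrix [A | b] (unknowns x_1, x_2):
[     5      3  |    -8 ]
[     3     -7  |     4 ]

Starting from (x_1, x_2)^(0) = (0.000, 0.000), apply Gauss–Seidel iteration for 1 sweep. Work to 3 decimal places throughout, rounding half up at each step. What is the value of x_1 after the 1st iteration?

Iteration 1:
  x_1 = (-8 - (3)·0.000) / (5) = -1.600
  x_2 = (4 - (3)·-1.600) / (-7) = -1.257

-1.600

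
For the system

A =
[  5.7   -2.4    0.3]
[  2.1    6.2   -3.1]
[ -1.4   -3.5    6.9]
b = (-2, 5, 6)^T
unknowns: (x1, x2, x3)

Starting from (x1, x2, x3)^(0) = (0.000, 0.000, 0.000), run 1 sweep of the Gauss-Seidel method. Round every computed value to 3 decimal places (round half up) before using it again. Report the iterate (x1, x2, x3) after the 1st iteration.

Iteration 1:
  x1 = (-2 - (-2.4)·0.000 - (0.3)·0.000) / (5.7) = -0.351
  x2 = (5 - (2.1)·-0.351 - (-3.1)·0.000) / (6.2) = 0.925
  x3 = (6 - (-1.4)·-0.351 - (-3.5)·0.925) / (6.9) = 1.268

(-0.351, 0.925, 1.268)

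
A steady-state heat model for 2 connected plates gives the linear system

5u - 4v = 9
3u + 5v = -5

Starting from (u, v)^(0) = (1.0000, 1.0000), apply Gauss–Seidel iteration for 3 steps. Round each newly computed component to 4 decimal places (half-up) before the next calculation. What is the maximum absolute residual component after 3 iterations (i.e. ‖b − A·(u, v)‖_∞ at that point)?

Iteration 1:
  u = (9 - (-4)·1.0000) / (5) = 2.6000
  v = (-5 - (3)·2.6000) / (5) = -2.5600
Iteration 2:
  u = (9 - (-4)·-2.5600) / (5) = -0.2480
  v = (-5 - (3)·-0.2480) / (5) = -0.8512
Iteration 3:
  u = (9 - (-4)·-0.8512) / (5) = 1.1190
  v = (-5 - (3)·1.1190) / (5) = -1.6714
Residual b − A·x = (-3.2806, 0.0000); ∞-norm = 3.2806

3.2806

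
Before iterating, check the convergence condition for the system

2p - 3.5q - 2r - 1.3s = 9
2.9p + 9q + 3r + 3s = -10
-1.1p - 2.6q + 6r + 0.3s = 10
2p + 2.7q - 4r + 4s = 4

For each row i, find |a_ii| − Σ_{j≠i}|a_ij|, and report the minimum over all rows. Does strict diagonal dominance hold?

row 1: |2| − (3.5+2+1.3) = -4.8
row 2: |9| − (2.9+3+3) = 0.1
row 3: |6| − (1.1+2.6+0.3) = 2
row 4: |4| − (2+2.7+4) = -4.7
minimum over rows = -4.8 → not strictly diagonally dominant

-4.8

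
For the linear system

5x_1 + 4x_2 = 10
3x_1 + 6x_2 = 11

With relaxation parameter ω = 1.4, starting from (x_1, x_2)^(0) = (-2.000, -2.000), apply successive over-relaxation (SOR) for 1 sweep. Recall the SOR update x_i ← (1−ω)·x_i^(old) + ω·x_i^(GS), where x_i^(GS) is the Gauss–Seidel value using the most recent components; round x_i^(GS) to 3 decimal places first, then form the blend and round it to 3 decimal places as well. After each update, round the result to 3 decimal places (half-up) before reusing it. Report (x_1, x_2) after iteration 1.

(5.840, -0.722)

Iteration 1:
  x_1: GS value = (10 - (4)·-2.000) / (5) = 3.600;  x_1 ← (1−ω)·-2.000 + ω·3.600 = 5.840
  x_2: GS value = (11 - (3)·5.840) / (6) = -1.087;  x_2 ← (1−ω)·-2.000 + ω·-1.087 = -0.722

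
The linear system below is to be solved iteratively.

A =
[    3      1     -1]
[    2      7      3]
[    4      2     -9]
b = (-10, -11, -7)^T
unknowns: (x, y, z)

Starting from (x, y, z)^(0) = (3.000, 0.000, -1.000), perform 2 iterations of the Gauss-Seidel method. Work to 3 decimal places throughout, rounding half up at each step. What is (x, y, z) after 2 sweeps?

(-3.593, -0.171, -0.857)

Iteration 1:
  x = (-10 - (1)·0.000 - (-1)·-1.000) / (3) = -3.667
  y = (-11 - (2)·-3.667 - (3)·-1.000) / (7) = -0.095
  z = (-7 - (4)·-3.667 - (2)·-0.095) / (-9) = -0.873
Iteration 2:
  x = (-10 - (1)·-0.095 - (-1)·-0.873) / (3) = -3.593
  y = (-11 - (2)·-3.593 - (3)·-0.873) / (7) = -0.171
  z = (-7 - (4)·-3.593 - (2)·-0.171) / (-9) = -0.857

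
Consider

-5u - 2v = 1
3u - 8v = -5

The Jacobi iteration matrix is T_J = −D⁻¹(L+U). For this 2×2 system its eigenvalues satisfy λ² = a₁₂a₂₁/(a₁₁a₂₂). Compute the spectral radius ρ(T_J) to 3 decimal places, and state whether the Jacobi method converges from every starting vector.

0.387

a₁₂a₂₁/(a₁₁a₂₂) = (-2)·(3) / ((-5)·(-8)) = -0.150000
ρ = √|-0.150000| = √0.150000 = 0.387
ρ < 1, so Jacobi converges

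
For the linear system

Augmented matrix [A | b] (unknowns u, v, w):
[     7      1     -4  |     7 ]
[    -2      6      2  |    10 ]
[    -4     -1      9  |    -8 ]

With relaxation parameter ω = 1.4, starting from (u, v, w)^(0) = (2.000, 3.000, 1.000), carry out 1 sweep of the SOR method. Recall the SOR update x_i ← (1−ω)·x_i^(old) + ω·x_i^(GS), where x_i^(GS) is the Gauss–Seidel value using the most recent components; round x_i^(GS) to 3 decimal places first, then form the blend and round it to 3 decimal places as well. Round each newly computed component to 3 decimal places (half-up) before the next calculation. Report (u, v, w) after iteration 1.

Iteration 1:
  u: GS value = (7 - (1)·3.000 - (-4)·1.000) / (7) = 1.143;  u ← (1−ω)·2.000 + ω·1.143 = 0.800
  v: GS value = (10 - (-2)·0.800 - (2)·1.000) / (6) = 1.600;  v ← (1−ω)·3.000 + ω·1.600 = 1.040
  w: GS value = (-8 - (-4)·0.800 - (-1)·1.040) / (9) = -0.418;  w ← (1−ω)·1.000 + ω·-0.418 = -0.985

(0.800, 1.040, -0.985)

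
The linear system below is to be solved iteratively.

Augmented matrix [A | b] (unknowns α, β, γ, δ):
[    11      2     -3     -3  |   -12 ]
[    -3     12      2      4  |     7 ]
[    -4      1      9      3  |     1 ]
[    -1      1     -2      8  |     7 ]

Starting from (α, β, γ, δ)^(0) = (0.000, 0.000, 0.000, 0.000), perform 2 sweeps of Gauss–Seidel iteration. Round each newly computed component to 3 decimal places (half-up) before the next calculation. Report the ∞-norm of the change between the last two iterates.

0.187

Iteration 1:
  α = (-12 - (2)·0.000 - (-3)·0.000 - (-3)·0.000) / (11) = -1.091
  β = (7 - (-3)·-1.091 - (2)·0.000 - (4)·0.000) / (12) = 0.311
  γ = (1 - (-4)·-1.091 - (1)·0.311 - (3)·0.000) / (9) = -0.408
  δ = (7 - (-1)·-1.091 - (1)·0.311 - (-2)·-0.408) / (8) = 0.598
Iteration 2:
  α = (-12 - (2)·0.311 - (-3)·-0.408 - (-3)·0.598) / (11) = -1.096
  β = (7 - (-3)·-1.096 - (2)·-0.408 - (4)·0.598) / (12) = 0.178
  γ = (1 - (-4)·-1.096 - (1)·0.178 - (3)·0.598) / (9) = -0.595
  δ = (7 - (-1)·-1.096 - (1)·0.178 - (-2)·-0.595) / (8) = 0.567
Change: (-0.005, -0.133, -0.187, -0.031) → max |·| = 0.187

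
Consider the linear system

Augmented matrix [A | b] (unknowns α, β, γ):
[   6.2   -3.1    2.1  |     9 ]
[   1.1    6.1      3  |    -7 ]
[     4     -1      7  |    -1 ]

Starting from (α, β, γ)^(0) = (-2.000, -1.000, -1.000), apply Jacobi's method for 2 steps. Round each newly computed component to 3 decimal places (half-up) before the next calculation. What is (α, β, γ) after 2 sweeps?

(1.014, -1.802, -0.922)

Iteration 1:
  α = (9 - (-3.1)·-1.000 - (2.1)·-1.000) / (6.2) = 1.290
  β = (-7 - (1.1)·-2.000 - (3)·-1.000) / (6.1) = -0.295
  γ = (-1 - (4)·-2.000 - (-1)·-1.000) / (7) = 0.857
Iteration 2:
  α = (9 - (-3.1)·-0.295 - (2.1)·0.857) / (6.2) = 1.014
  β = (-7 - (1.1)·1.290 - (3)·0.857) / (6.1) = -1.802
  γ = (-1 - (4)·1.290 - (-1)·-0.295) / (7) = -0.922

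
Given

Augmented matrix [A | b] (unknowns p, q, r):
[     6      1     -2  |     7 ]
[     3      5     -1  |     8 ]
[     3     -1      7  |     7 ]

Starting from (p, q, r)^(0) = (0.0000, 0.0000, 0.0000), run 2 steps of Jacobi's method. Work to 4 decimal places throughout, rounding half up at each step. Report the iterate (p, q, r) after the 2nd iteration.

(1.2333, 1.1000, 0.7286)

Iteration 1:
  p = (7 - (1)·0.0000 - (-2)·0.0000) / (6) = 1.1667
  q = (8 - (3)·0.0000 - (-1)·0.0000) / (5) = 1.6000
  r = (7 - (3)·0.0000 - (-1)·0.0000) / (7) = 1.0000
Iteration 2:
  p = (7 - (1)·1.6000 - (-2)·1.0000) / (6) = 1.2333
  q = (8 - (3)·1.1667 - (-1)·1.0000) / (5) = 1.1000
  r = (7 - (3)·1.1667 - (-1)·1.6000) / (7) = 0.7286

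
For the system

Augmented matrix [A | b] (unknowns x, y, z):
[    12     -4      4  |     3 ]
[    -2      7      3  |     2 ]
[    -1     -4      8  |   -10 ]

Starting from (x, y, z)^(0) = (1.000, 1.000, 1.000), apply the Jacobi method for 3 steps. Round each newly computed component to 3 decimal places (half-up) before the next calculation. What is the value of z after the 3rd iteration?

-0.874

Iteration 1:
  x = (3 - (-4)·1.000 - (4)·1.000) / (12) = 0.250
  y = (2 - (-2)·1.000 - (3)·1.000) / (7) = 0.143
  z = (-10 - (-1)·1.000 - (-4)·1.000) / (8) = -0.625
Iteration 2:
  x = (3 - (-4)·0.143 - (4)·-0.625) / (12) = 0.506
  y = (2 - (-2)·0.250 - (3)·-0.625) / (7) = 0.625
  z = (-10 - (-1)·0.250 - (-4)·0.143) / (8) = -1.147
Iteration 3:
  x = (3 - (-4)·0.625 - (4)·-1.147) / (12) = 0.841
  y = (2 - (-2)·0.506 - (3)·-1.147) / (7) = 0.922
  z = (-10 - (-1)·0.506 - (-4)·0.625) / (8) = -0.874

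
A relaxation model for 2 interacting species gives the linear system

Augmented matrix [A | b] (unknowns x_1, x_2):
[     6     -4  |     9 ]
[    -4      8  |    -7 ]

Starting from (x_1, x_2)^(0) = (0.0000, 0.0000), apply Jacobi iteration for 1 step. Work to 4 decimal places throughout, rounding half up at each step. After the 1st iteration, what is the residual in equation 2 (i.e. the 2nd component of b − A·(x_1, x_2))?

6.0000

Iteration 1:
  x_1 = (9 - (-4)·0.0000) / (6) = 1.5000
  x_2 = (-7 - (-4)·0.0000) / (8) = -0.8750
Residual b − A·x = (-3.5000, 6.0000)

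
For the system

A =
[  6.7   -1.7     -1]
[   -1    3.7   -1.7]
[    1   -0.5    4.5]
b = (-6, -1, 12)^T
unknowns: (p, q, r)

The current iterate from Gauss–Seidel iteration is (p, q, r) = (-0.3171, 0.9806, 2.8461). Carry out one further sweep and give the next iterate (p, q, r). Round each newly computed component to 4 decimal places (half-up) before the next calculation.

One sweep:
  p = (-6 - (-1.7)·0.9806 - (-1)·2.8461) / (6.7) = -0.2219
  q = (-1 - (-1)·-0.2219 - (-1.7)·2.8461) / (3.7) = 0.9774
  r = (12 - (1)·-0.2219 - (-0.5)·0.9774) / (4.5) = 2.8246

(-0.2219, 0.9774, 2.8246)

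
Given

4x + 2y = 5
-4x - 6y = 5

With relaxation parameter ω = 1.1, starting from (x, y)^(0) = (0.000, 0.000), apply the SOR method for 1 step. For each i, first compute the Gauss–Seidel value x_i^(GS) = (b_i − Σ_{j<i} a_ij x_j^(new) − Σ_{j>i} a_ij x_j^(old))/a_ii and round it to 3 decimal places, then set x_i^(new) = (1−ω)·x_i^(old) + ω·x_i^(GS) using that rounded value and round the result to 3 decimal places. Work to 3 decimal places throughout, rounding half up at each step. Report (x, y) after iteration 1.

(1.375, -1.925)

Iteration 1:
  x: GS value = (5 - (2)·0.000) / (4) = 1.250;  x ← (1−ω)·0.000 + ω·1.250 = 1.375
  y: GS value = (5 - (-4)·1.375) / (-6) = -1.750;  y ← (1−ω)·0.000 + ω·-1.750 = -1.925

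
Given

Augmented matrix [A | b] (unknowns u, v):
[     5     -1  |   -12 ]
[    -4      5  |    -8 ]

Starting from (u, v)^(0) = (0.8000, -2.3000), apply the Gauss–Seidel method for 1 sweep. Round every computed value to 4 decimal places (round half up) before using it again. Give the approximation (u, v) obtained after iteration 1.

Iteration 1:
  u = (-12 - (-1)·-2.3000) / (5) = -2.8600
  v = (-8 - (-4)·-2.8600) / (5) = -3.8880

(-2.8600, -3.8880)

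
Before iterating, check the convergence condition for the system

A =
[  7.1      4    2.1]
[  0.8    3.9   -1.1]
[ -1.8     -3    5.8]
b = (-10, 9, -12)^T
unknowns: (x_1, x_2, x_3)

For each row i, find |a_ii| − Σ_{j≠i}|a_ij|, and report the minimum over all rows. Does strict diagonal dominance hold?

1

row 1: |7.1| − (4+2.1) = 1
row 2: |3.9| − (0.8+1.1) = 2
row 3: |5.8| − (1.8+3) = 1
minimum over rows = 1 → strictly diagonally dominant (convergence guaranteed)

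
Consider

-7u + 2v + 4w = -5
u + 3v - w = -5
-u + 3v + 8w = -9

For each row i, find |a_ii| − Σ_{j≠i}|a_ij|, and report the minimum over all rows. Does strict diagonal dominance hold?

1

row 1: |-7| − (2+4) = 1
row 2: |3| − (1+1) = 1
row 3: |8| − (1+3) = 4
minimum over rows = 1 → strictly diagonally dominant (convergence guaranteed)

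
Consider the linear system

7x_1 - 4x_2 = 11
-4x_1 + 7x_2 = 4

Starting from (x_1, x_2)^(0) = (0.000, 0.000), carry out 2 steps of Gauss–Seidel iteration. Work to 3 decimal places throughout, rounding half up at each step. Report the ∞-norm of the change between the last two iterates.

0.840

Iteration 1:
  x_1 = (11 - (-4)·0.000) / (7) = 1.571
  x_2 = (4 - (-4)·1.571) / (7) = 1.469
Iteration 2:
  x_1 = (11 - (-4)·1.469) / (7) = 2.411
  x_2 = (4 - (-4)·2.411) / (7) = 1.949
Change: (0.840, 0.480) → max |·| = 0.840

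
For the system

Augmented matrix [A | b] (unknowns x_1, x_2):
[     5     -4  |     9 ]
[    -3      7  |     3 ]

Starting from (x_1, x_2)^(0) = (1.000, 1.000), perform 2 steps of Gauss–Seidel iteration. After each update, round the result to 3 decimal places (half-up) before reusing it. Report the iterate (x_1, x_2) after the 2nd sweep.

(3.034, 1.729)

Iteration 1:
  x_1 = (9 - (-4)·1.000) / (5) = 2.600
  x_2 = (3 - (-3)·2.600) / (7) = 1.543
Iteration 2:
  x_1 = (9 - (-4)·1.543) / (5) = 3.034
  x_2 = (3 - (-3)·3.034) / (7) = 1.729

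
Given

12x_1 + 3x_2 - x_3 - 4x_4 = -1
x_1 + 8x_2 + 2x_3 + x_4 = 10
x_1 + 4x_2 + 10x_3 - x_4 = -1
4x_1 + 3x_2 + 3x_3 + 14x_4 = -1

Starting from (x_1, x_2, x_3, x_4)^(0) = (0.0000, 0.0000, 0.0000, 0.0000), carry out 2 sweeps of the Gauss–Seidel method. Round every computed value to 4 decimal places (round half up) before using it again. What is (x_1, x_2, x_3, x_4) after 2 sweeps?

(-0.5114, 1.4866, -0.6625, -0.1019)

Iteration 1:
  x_1 = (-1 - (3)·0.0000 - (-1)·0.0000 - (-4)·0.0000) / (12) = -0.0833
  x_2 = (10 - (1)·-0.0833 - (2)·0.0000 - (1)·0.0000) / (8) = 1.2604
  x_3 = (-1 - (1)·-0.0833 - (4)·1.2604 - (-1)·0.0000) / (10) = -0.5958
  x_4 = (-1 - (4)·-0.0833 - (3)·1.2604 - (3)·-0.5958) / (14) = -0.1900
Iteration 2:
  x_1 = (-1 - (3)·1.2604 - (-1)·-0.5958 - (-4)·-0.1900) / (12) = -0.5114
  x_2 = (10 - (1)·-0.5114 - (2)·-0.5958 - (1)·-0.1900) / (8) = 1.4866
  x_3 = (-1 - (1)·-0.5114 - (4)·1.4866 - (-1)·-0.1900) / (10) = -0.6625
  x_4 = (-1 - (4)·-0.5114 - (3)·1.4866 - (3)·-0.6625) / (14) = -0.1019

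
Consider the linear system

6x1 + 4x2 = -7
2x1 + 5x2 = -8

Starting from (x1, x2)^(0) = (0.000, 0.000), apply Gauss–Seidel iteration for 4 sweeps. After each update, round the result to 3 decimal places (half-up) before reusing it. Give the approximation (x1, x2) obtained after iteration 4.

(-0.156, -1.538)

Iteration 1:
  x1 = (-7 - (4)·0.000) / (6) = -1.167
  x2 = (-8 - (2)·-1.167) / (5) = -1.133
Iteration 2:
  x1 = (-7 - (4)·-1.133) / (6) = -0.411
  x2 = (-8 - (2)·-0.411) / (5) = -1.436
Iteration 3:
  x1 = (-7 - (4)·-1.436) / (6) = -0.209
  x2 = (-8 - (2)·-0.209) / (5) = -1.516
Iteration 4:
  x1 = (-7 - (4)·-1.516) / (6) = -0.156
  x2 = (-8 - (2)·-0.156) / (5) = -1.538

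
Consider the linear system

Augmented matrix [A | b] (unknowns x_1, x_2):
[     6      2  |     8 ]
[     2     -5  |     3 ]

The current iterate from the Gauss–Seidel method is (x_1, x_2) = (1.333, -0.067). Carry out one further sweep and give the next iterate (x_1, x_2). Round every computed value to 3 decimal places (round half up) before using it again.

(1.356, -0.058)

One sweep:
  x_1 = (8 - (2)·-0.067) / (6) = 1.356
  x_2 = (3 - (2)·1.356) / (-5) = -0.058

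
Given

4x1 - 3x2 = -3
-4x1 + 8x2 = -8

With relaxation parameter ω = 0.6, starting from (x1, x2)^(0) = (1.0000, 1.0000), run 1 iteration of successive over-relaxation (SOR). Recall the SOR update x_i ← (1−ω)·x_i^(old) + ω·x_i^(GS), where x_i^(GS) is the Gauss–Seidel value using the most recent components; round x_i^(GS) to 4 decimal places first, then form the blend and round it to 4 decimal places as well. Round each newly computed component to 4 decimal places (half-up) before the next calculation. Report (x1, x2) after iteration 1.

Iteration 1:
  x1: GS value = (-3 - (-3)·1.0000) / (4) = 0.0000;  x1 ← (1−ω)·1.0000 + ω·0.0000 = 0.4000
  x2: GS value = (-8 - (-4)·0.4000) / (8) = -0.8000;  x2 ← (1−ω)·1.0000 + ω·-0.8000 = -0.0800

(0.4000, -0.0800)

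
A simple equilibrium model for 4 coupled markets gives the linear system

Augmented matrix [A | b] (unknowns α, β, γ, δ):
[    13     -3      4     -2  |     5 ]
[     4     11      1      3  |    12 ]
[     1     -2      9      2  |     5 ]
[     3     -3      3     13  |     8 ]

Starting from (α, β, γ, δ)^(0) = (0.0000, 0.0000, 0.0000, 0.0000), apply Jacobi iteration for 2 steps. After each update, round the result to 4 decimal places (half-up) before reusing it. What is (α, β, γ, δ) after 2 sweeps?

Iteration 1:
  α = (5 - (-3)·0.0000 - (4)·0.0000 - (-2)·0.0000) / (13) = 0.3846
  β = (12 - (4)·0.0000 - (1)·0.0000 - (3)·0.0000) / (11) = 1.0909
  γ = (5 - (1)·0.0000 - (-2)·0.0000 - (2)·0.0000) / (9) = 0.5556
  δ = (8 - (3)·0.0000 - (-3)·0.0000 - (3)·0.0000) / (13) = 0.6154
Iteration 2:
  α = (5 - (-3)·1.0909 - (4)·0.5556 - (-2)·0.6154) / (13) = 0.5601
  β = (12 - (4)·0.3846 - (1)·0.5556 - (3)·0.6154) / (11) = 0.7327
  γ = (5 - (1)·0.3846 - (-2)·1.0909 - (2)·0.6154) / (9) = 0.6185
  δ = (8 - (3)·0.3846 - (-3)·1.0909 - (3)·0.5556) / (13) = 0.6502

(0.5601, 0.7327, 0.6185, 0.6502)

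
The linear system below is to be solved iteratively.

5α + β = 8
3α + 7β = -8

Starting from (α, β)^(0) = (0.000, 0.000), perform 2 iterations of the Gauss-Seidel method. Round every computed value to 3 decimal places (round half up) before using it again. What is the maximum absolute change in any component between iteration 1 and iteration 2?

Iteration 1:
  α = (8 - (1)·0.000) / (5) = 1.600
  β = (-8 - (3)·1.600) / (7) = -1.829
Iteration 2:
  α = (8 - (1)·-1.829) / (5) = 1.966
  β = (-8 - (3)·1.966) / (7) = -1.985
Change: (0.366, -0.156) → max |·| = 0.366

0.366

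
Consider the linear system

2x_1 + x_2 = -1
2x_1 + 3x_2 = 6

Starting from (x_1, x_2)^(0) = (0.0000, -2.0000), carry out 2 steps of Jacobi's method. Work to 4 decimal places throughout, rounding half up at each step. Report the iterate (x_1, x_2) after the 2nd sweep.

(-1.5000, 1.6667)

Iteration 1:
  x_1 = (-1 - (1)·-2.0000) / (2) = 0.5000
  x_2 = (6 - (2)·0.0000) / (3) = 2.0000
Iteration 2:
  x_1 = (-1 - (1)·2.0000) / (2) = -1.5000
  x_2 = (6 - (2)·0.5000) / (3) = 1.6667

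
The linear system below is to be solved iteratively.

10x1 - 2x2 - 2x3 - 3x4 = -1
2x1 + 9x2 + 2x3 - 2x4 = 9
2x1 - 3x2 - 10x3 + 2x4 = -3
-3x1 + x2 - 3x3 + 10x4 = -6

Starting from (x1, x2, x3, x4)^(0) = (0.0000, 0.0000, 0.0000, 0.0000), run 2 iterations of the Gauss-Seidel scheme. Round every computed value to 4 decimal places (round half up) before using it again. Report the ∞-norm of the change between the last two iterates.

Iteration 1:
  x1 = (-1 - (-2)·0.0000 - (-2)·0.0000 - (-3)·0.0000) / (10) = -0.1000
  x2 = (9 - (2)·-0.1000 - (2)·0.0000 - (-2)·0.0000) / (9) = 1.0222
  x3 = (-3 - (2)·-0.1000 - (-3)·1.0222 - (2)·0.0000) / (-10) = -0.0267
  x4 = (-6 - (-3)·-0.1000 - (1)·1.0222 - (-3)·-0.0267) / (10) = -0.7402
Iteration 2:
  x1 = (-1 - (-2)·1.0222 - (-2)·-0.0267 - (-3)·-0.7402) / (10) = -0.1230
  x2 = (9 - (2)·-0.1230 - (2)·-0.0267 - (-2)·-0.7402) / (9) = 0.8688
  x3 = (-3 - (2)·-0.1230 - (-3)·0.8688 - (2)·-0.7402) / (-10) = -0.1333
  x4 = (-6 - (-3)·-0.1230 - (1)·0.8688 - (-3)·-0.1333) / (10) = -0.7638
Change: (-0.0230, -0.1534, -0.1066, -0.0236) → max |·| = 0.1534

0.1534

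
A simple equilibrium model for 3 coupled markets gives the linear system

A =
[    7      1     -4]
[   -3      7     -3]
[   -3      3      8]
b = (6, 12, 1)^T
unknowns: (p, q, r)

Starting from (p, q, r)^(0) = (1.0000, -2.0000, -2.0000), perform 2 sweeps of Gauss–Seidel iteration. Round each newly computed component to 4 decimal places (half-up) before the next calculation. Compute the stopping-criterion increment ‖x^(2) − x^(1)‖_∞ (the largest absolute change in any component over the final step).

Iteration 1:
  p = (6 - (1)·-2.0000 - (-4)·-2.0000) / (7) = 0.0000
  q = (12 - (-3)·0.0000 - (-3)·-2.0000) / (7) = 0.8571
  r = (1 - (-3)·0.0000 - (3)·0.8571) / (8) = -0.1964
Iteration 2:
  p = (6 - (1)·0.8571 - (-4)·-0.1964) / (7) = 0.6225
  q = (12 - (-3)·0.6225 - (-3)·-0.1964) / (7) = 1.8969
  r = (1 - (-3)·0.6225 - (3)·1.8969) / (8) = -0.3529
Change: (0.6225, 1.0398, -0.1565) → max |·| = 1.0398

1.0398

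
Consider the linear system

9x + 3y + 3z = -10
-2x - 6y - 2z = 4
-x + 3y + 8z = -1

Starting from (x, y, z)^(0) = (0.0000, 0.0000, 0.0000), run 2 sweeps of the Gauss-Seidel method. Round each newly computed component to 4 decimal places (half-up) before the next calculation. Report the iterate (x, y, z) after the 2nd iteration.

Iteration 1:
  x = (-10 - (3)·0.0000 - (3)·0.0000) / (9) = -1.1111
  y = (4 - (-2)·-1.1111 - (-2)·0.0000) / (-6) = -0.2963
  z = (-1 - (-1)·-1.1111 - (3)·-0.2963) / (8) = -0.1528
Iteration 2:
  x = (-10 - (3)·-0.2963 - (3)·-0.1528) / (9) = -0.9614
  y = (4 - (-2)·-0.9614 - (-2)·-0.1528) / (-6) = -0.2953
  z = (-1 - (-1)·-0.9614 - (3)·-0.2953) / (8) = -0.1344

(-0.9614, -0.2953, -0.1344)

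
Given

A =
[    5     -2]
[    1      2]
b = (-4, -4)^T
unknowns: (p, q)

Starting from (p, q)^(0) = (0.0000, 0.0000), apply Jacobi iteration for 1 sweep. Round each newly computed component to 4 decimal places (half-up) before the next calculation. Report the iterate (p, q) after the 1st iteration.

Iteration 1:
  p = (-4 - (-2)·0.0000) / (5) = -0.8000
  q = (-4 - (1)·0.0000) / (2) = -2.0000

(-0.8000, -2.0000)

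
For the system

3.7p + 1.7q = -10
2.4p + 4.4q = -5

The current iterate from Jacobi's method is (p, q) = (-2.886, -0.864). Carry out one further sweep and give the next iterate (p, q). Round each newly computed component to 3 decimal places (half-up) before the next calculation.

One sweep:
  p = (-10 - (1.7)·-0.864) / (3.7) = -2.306
  q = (-5 - (2.4)·-2.886) / (4.4) = 0.438

(-2.306, 0.438)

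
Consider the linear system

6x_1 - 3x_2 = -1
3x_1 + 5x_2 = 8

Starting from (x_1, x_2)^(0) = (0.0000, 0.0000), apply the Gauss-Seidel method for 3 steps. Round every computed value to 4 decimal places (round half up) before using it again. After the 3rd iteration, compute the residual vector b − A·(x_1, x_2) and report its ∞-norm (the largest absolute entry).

0.4592

Iteration 1:
  x_1 = (-1 - (-3)·0.0000) / (6) = -0.1667
  x_2 = (8 - (3)·-0.1667) / (5) = 1.7000
Iteration 2:
  x_1 = (-1 - (-3)·1.7000) / (6) = 0.6833
  x_2 = (8 - (3)·0.6833) / (5) = 1.1900
Iteration 3:
  x_1 = (-1 - (-3)·1.1900) / (6) = 0.4283
  x_2 = (8 - (3)·0.4283) / (5) = 1.3430
Residual b − A·x = (0.4592, 0.0001); ∞-norm = 0.4592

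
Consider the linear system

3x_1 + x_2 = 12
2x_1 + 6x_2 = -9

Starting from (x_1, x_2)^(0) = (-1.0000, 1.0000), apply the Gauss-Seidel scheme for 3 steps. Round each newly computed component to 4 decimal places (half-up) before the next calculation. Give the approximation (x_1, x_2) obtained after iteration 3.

(5.0453, -3.1818)

Iteration 1:
  x_1 = (12 - (1)·1.0000) / (3) = 3.6667
  x_2 = (-9 - (2)·3.6667) / (6) = -2.7222
Iteration 2:
  x_1 = (12 - (1)·-2.7222) / (3) = 4.9074
  x_2 = (-9 - (2)·4.9074) / (6) = -3.1358
Iteration 3:
  x_1 = (12 - (1)·-3.1358) / (3) = 5.0453
  x_2 = (-9 - (2)·5.0453) / (6) = -3.1818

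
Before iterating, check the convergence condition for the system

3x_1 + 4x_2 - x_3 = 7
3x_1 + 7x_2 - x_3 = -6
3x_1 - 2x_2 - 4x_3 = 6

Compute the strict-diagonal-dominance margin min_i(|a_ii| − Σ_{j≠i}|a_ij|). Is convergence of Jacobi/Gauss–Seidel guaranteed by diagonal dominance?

row 1: |3| − (4+1) = -2
row 2: |7| − (3+1) = 3
row 3: |-4| − (3+2) = -1
minimum over rows = -2 → not strictly diagonally dominant

-2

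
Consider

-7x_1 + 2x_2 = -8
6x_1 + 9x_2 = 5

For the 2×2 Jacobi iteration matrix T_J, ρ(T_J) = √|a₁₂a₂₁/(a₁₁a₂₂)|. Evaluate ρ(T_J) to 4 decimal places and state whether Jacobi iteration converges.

0.4364

a₁₂a₂₁/(a₁₁a₂₂) = (2)·(6) / ((-7)·(9)) = -0.190476
ρ = √|-0.190476| = √0.190476 = 0.4364
ρ < 1, so Jacobi converges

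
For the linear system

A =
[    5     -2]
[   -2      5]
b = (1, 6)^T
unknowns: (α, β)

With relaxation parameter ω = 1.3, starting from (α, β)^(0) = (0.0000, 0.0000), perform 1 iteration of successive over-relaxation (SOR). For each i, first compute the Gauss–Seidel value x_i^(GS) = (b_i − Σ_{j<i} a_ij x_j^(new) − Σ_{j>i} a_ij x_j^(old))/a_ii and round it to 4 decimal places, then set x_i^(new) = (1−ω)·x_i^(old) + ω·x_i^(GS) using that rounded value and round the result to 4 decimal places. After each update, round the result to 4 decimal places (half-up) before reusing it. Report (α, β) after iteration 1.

Iteration 1:
  α: GS value = (1 - (-2)·0.0000) / (5) = 0.2000;  α ← (1−ω)·0.0000 + ω·0.2000 = 0.2600
  β: GS value = (6 - (-2)·0.2600) / (5) = 1.3040;  β ← (1−ω)·0.0000 + ω·1.3040 = 1.6952

(0.2600, 1.6952)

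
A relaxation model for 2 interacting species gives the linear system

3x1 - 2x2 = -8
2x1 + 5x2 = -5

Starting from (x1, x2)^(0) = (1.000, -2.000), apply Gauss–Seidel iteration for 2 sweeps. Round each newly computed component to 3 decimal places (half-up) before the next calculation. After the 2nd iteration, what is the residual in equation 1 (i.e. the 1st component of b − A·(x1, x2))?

-1.385

Iteration 1:
  x1 = (-8 - (-2)·-2.000) / (3) = -4.000
  x2 = (-5 - (2)·-4.000) / (5) = 0.600
Iteration 2:
  x1 = (-8 - (-2)·0.600) / (3) = -2.267
  x2 = (-5 - (2)·-2.267) / (5) = -0.093
Residual b − A·x = (-1.385, -0.001)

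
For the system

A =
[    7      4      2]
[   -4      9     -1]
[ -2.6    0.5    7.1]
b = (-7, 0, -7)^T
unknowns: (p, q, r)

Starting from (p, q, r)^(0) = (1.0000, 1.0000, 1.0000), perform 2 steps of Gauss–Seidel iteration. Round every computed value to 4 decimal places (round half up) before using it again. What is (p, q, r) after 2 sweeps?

Iteration 1:
  p = (-7 - (4)·1.0000 - (2)·1.0000) / (7) = -1.8571
  q = (0 - (-4)·-1.8571 - (-1)·1.0000) / (9) = -0.7143
  r = (-7 - (-2.6)·-1.8571 - (0.5)·-0.7143) / (7.1) = -1.6157
Iteration 2:
  p = (-7 - (4)·-0.7143 - (2)·-1.6157) / (7) = -0.1302
  q = (0 - (-4)·-0.1302 - (-1)·-1.6157) / (9) = -0.2374
  r = (-7 - (-2.6)·-0.1302 - (0.5)·-0.2374) / (7.1) = -1.0169

(-0.1302, -0.2374, -1.0169)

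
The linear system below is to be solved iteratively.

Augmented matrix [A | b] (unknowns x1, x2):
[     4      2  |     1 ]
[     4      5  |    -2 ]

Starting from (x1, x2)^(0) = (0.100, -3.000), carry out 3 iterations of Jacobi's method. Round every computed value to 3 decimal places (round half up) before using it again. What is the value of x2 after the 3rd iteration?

Iteration 1:
  x1 = (1 - (2)·-3.000) / (4) = 1.750
  x2 = (-2 - (4)·0.100) / (5) = -0.480
Iteration 2:
  x1 = (1 - (2)·-0.480) / (4) = 0.490
  x2 = (-2 - (4)·1.750) / (5) = -1.800
Iteration 3:
  x1 = (1 - (2)·-1.800) / (4) = 1.150
  x2 = (-2 - (4)·0.490) / (5) = -0.792

-0.792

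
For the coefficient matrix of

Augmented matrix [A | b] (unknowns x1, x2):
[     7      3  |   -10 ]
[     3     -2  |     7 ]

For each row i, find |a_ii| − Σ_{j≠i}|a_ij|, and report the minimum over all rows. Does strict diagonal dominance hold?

row 1: |7| − (3) = 4
row 2: |-2| − (3) = -1
minimum over rows = -1 → not strictly diagonally dominant

-1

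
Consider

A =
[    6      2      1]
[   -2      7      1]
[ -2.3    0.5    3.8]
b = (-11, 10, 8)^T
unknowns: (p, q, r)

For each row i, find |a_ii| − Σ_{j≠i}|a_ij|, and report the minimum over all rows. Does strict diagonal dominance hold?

row 1: |6| − (2+1) = 3
row 2: |7| − (2+1) = 4
row 3: |3.8| − (2.3+0.5) = 1
minimum over rows = 1 → strictly diagonally dominant (convergence guaranteed)

1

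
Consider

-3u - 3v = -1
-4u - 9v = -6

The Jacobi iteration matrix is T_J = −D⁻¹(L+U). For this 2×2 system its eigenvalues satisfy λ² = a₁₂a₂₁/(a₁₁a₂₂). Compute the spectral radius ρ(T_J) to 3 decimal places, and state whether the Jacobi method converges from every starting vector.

a₁₂a₂₁/(a₁₁a₂₂) = (-3)·(-4) / ((-3)·(-9)) = 0.444444
ρ = √|0.444444| = √0.444444 = 0.667
ρ < 1, so Jacobi converges

0.667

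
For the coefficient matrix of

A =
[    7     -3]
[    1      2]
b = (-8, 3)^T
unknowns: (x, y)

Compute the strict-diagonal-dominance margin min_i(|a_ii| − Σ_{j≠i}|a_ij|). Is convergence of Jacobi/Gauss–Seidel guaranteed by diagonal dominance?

1

row 1: |7| − (3) = 4
row 2: |2| − (1) = 1
minimum over rows = 1 → strictly diagonally dominant (convergence guaranteed)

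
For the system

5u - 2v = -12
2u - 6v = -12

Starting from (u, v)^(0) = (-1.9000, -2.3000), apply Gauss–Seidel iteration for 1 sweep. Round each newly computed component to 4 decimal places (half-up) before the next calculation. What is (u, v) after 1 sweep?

(-3.3200, 0.8933)

Iteration 1:
  u = (-12 - (-2)·-2.3000) / (5) = -3.3200
  v = (-12 - (2)·-3.3200) / (-6) = 0.8933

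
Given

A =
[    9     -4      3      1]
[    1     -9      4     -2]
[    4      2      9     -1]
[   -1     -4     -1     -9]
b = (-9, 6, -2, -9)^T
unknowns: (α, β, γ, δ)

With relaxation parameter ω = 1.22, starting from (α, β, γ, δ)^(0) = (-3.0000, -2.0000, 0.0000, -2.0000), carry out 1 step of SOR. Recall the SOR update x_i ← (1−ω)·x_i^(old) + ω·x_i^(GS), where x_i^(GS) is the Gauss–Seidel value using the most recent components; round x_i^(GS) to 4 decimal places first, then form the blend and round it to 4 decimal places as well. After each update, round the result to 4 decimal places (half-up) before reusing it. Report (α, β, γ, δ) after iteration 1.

Iteration 1:
  α: GS value = (-9 - (-4)·-2.0000 - (3)·0.0000 - (1)·-2.0000) / (9) = -1.6667;  α ← (1−ω)·-3.0000 + ω·-1.6667 = -1.3734
  β: GS value = (6 - (1)·-1.3734 - (4)·0.0000 - (-2)·-2.0000) / (-9) = -0.3748;  β ← (1−ω)·-2.0000 + ω·-0.3748 = -0.0173
  γ: GS value = (-2 - (4)·-1.3734 - (2)·-0.0173 - (-1)·-2.0000) / (9) = 0.1698;  γ ← (1−ω)·0.0000 + ω·0.1698 = 0.2072
  δ: GS value = (-9 - (-1)·-1.3734 - (-4)·-0.0173 - (-1)·0.2072) / (-9) = 1.1373;  δ ← (1−ω)·-2.0000 + ω·1.1373 = 1.8275

(-1.3734, -0.0173, 0.2072, 1.8275)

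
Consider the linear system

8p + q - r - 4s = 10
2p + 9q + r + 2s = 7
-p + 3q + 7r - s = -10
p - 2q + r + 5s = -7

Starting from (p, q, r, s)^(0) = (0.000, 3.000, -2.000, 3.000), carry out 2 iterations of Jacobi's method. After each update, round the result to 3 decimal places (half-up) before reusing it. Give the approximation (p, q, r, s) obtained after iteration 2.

(1.023, 0.515, -1.239, -1.235)

Iteration 1:
  p = (10 - (1)·3.000 - (-1)·-2.000 - (-4)·3.000) / (8) = 2.125
  q = (7 - (2)·0.000 - (1)·-2.000 - (2)·3.000) / (9) = 0.333
  r = (-10 - (-1)·0.000 - (3)·3.000 - (-1)·3.000) / (7) = -2.286
  s = (-7 - (1)·0.000 - (-2)·3.000 - (1)·-2.000) / (5) = 0.200
Iteration 2:
  p = (10 - (1)·0.333 - (-1)·-2.286 - (-4)·0.200) / (8) = 1.023
  q = (7 - (2)·2.125 - (1)·-2.286 - (2)·0.200) / (9) = 0.515
  r = (-10 - (-1)·2.125 - (3)·0.333 - (-1)·0.200) / (7) = -1.239
  s = (-7 - (1)·2.125 - (-2)·0.333 - (1)·-2.286) / (5) = -1.235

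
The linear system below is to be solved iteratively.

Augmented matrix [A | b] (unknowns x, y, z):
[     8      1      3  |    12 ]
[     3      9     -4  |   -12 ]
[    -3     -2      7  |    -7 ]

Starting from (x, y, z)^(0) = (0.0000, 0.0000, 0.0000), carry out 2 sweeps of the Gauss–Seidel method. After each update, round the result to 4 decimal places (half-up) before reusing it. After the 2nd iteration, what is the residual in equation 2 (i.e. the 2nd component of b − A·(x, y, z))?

0.2980

Iteration 1:
  x = (12 - (1)·0.0000 - (3)·0.0000) / (8) = 1.5000
  y = (-12 - (3)·1.5000 - (-4)·0.0000) / (9) = -1.8333
  z = (-7 - (-3)·1.5000 - (-2)·-1.8333) / (7) = -0.8809
Iteration 2:
  x = (12 - (1)·-1.8333 - (3)·-0.8809) / (8) = 2.0595
  y = (-12 - (3)·2.0595 - (-4)·-0.8809) / (9) = -2.4113
  z = (-7 - (-3)·2.0595 - (-2)·-2.4113) / (7) = -0.8063
Residual b − A·x = (0.3542, 0.2980, 0.0000)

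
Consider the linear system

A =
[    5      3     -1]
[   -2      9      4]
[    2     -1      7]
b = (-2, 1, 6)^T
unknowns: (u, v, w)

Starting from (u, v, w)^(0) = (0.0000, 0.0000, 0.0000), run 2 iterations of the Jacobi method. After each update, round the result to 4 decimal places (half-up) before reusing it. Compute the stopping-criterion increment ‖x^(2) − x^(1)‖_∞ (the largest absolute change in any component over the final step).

0.4698

Iteration 1:
  u = (-2 - (3)·0.0000 - (-1)·0.0000) / (5) = -0.4000
  v = (1 - (-2)·0.0000 - (4)·0.0000) / (9) = 0.1111
  w = (6 - (2)·0.0000 - (-1)·0.0000) / (7) = 0.8571
Iteration 2:
  u = (-2 - (3)·0.1111 - (-1)·0.8571) / (5) = -0.2952
  v = (1 - (-2)·-0.4000 - (4)·0.8571) / (9) = -0.3587
  w = (6 - (2)·-0.4000 - (-1)·0.1111) / (7) = 0.9873
Change: (0.1048, -0.4698, 0.1302) → max |·| = 0.4698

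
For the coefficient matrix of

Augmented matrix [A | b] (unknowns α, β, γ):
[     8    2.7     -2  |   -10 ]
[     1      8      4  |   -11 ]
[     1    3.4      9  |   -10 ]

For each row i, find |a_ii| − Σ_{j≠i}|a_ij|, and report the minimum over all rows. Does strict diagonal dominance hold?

3

row 1: |8| − (2.7+2) = 3.3
row 2: |8| − (1+4) = 3
row 3: |9| − (1+3.4) = 4.6
minimum over rows = 3 → strictly diagonally dominant (convergence guaranteed)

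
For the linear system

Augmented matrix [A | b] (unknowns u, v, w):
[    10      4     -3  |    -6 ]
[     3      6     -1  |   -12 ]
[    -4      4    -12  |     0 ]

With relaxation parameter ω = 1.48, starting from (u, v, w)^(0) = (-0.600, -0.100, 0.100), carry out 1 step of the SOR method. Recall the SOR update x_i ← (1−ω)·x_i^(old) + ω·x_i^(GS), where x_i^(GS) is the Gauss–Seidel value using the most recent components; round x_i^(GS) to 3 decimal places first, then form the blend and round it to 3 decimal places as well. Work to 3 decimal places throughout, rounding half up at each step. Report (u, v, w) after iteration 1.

(-0.496, -2.520, -1.047)

Iteration 1:
  u: GS value = (-6 - (4)·-0.100 - (-3)·0.100) / (10) = -0.530;  u ← (1−ω)·-0.600 + ω·-0.530 = -0.496
  v: GS value = (-12 - (3)·-0.496 - (-1)·0.100) / (6) = -1.735;  v ← (1−ω)·-0.100 + ω·-1.735 = -2.520
  w: GS value = (0 - (-4)·-0.496 - (4)·-2.520) / (-12) = -0.675;  w ← (1−ω)·0.100 + ω·-0.675 = -1.047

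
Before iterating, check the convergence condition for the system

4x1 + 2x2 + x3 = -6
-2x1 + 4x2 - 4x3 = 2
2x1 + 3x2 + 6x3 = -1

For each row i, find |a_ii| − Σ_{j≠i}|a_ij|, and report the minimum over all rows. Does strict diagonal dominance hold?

-2

row 1: |4| − (2+1) = 1
row 2: |4| − (2+4) = -2
row 3: |6| − (2+3) = 1
minimum over rows = -2 → not strictly diagonally dominant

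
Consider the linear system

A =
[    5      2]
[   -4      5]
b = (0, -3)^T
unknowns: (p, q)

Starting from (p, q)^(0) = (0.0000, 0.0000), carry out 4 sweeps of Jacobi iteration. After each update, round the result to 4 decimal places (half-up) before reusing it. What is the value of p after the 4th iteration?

0.1632

Iteration 1:
  p = (0 - (2)·0.0000) / (5) = 0.0000
  q = (-3 - (-4)·0.0000) / (5) = -0.6000
Iteration 2:
  p = (0 - (2)·-0.6000) / (5) = 0.2400
  q = (-3 - (-4)·0.0000) / (5) = -0.6000
Iteration 3:
  p = (0 - (2)·-0.6000) / (5) = 0.2400
  q = (-3 - (-4)·0.2400) / (5) = -0.4080
Iteration 4:
  p = (0 - (2)·-0.4080) / (5) = 0.1632
  q = (-3 - (-4)·0.2400) / (5) = -0.4080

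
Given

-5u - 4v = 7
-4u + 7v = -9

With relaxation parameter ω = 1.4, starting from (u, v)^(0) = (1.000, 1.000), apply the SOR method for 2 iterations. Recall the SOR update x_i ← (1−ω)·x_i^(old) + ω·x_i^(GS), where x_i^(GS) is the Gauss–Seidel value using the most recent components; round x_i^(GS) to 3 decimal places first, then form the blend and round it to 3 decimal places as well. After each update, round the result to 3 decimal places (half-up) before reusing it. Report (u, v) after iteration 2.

(5.014, 4.204)

Iteration 1:
  u: GS value = (7 - (-4)·1.000) / (-5) = -2.200;  u ← (1−ω)·1.000 + ω·-2.200 = -3.480
  v: GS value = (-9 - (-4)·-3.480) / (7) = -3.274;  v ← (1−ω)·1.000 + ω·-3.274 = -4.984
Iteration 2:
  u: GS value = (7 - (-4)·-4.984) / (-5) = 2.587;  u ← (1−ω)·-3.480 + ω·2.587 = 5.014
  v: GS value = (-9 - (-4)·5.014) / (7) = 1.579;  v ← (1−ω)·-4.984 + ω·1.579 = 4.204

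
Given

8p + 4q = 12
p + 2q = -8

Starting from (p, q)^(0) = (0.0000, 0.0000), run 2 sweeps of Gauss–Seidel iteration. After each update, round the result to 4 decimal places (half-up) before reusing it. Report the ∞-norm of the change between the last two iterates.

Iteration 1:
  p = (12 - (4)·0.0000) / (8) = 1.5000
  q = (-8 - (1)·1.5000) / (2) = -4.7500
Iteration 2:
  p = (12 - (4)·-4.7500) / (8) = 3.8750
  q = (-8 - (1)·3.8750) / (2) = -5.9375
Change: (2.3750, -1.1875) → max |·| = 2.3750

2.3750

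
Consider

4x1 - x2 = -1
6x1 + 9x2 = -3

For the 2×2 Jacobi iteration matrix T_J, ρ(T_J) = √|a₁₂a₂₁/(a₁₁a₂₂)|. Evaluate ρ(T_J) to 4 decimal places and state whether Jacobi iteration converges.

0.4082

a₁₂a₂₁/(a₁₁a₂₂) = (-1)·(6) / ((4)·(9)) = -0.166667
ρ = √|-0.166667| = √0.166667 = 0.4082
ρ < 1, so Jacobi converges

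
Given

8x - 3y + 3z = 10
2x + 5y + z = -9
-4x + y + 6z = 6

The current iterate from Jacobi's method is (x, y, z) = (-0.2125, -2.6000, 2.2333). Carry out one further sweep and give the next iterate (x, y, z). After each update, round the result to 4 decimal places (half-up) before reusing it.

One sweep:
  x = (10 - (-3)·-2.6000 - (3)·2.2333) / (8) = -0.5625
  y = (-9 - (2)·-0.2125 - (1)·2.2333) / (5) = -2.1617
  z = (6 - (-4)·-0.2125 - (1)·-2.6000) / (6) = 1.2917

(-0.5625, -2.1617, 1.2917)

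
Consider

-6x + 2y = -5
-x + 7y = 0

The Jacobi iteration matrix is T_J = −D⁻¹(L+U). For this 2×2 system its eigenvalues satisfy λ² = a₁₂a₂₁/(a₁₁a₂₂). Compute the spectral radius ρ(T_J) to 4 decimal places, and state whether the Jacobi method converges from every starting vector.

0.2182

a₁₂a₂₁/(a₁₁a₂₂) = (2)·(-1) / ((-6)·(7)) = 0.047619
ρ = √|0.047619| = √0.047619 = 0.2182
ρ < 1, so Jacobi converges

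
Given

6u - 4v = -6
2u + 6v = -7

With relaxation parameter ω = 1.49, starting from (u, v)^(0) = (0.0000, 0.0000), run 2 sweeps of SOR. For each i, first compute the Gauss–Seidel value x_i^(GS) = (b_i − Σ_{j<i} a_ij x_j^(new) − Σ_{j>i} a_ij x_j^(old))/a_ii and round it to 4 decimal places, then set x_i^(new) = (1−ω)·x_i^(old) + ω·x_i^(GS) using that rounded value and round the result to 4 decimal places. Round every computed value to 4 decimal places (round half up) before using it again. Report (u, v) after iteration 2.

(-1.7515, -0.3792)

Iteration 1:
  u: GS value = (-6 - (-4)·0.0000) / (6) = -1.0000;  u ← (1−ω)·0.0000 + ω·-1.0000 = -1.4900
  v: GS value = (-7 - (2)·-1.4900) / (6) = -0.6700;  v ← (1−ω)·0.0000 + ω·-0.6700 = -0.9983
Iteration 2:
  u: GS value = (-6 - (-4)·-0.9983) / (6) = -1.6655;  u ← (1−ω)·-1.4900 + ω·-1.6655 = -1.7515
  v: GS value = (-7 - (2)·-1.7515) / (6) = -0.5828;  v ← (1−ω)·-0.9983 + ω·-0.5828 = -0.3792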